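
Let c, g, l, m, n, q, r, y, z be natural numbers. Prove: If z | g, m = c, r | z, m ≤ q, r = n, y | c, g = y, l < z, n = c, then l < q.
Because g = y and z | g, z | y. Since y | c, z | c. Because r = n and n = c, r = c. Since r | z, c | z. z | c, so z = c. Since l < z, l < c. m = c and m ≤ q, therefore c ≤ q. l < c, so l < q.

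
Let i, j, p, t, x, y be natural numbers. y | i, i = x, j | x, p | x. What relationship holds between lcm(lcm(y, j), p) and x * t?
lcm(lcm(y, j), p) | x * t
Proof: From i = x and y | i, y | x. Since j | x, lcm(y, j) | x. p | x, so lcm(lcm(y, j), p) | x. Then lcm(lcm(y, j), p) | x * t.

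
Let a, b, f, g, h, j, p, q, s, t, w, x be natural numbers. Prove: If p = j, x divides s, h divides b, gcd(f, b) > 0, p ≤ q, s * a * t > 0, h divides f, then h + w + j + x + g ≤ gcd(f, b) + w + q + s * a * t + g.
h divides f and h divides b, so h divides gcd(f, b). Since gcd(f, b) > 0, h ≤ gcd(f, b). Then h + w ≤ gcd(f, b) + w. p = j and p ≤ q, thus j ≤ q. Because x divides s, x divides s * a. Then x divides s * a * t. Since s * a * t > 0, x ≤ s * a * t. Then x + g ≤ s * a * t + g. j ≤ q, so j + x + g ≤ q + s * a * t + g. Since h + w ≤ gcd(f, b) + w, h + w + j + x + g ≤ gcd(f, b) + w + q + s * a * t + g.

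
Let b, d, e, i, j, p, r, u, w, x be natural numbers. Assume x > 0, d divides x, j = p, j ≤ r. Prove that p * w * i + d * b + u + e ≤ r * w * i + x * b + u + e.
j = p and j ≤ r, so p ≤ r. By multiplying by a non-negative, p * w ≤ r * w. By multiplying by a non-negative, p * w * i ≤ r * w * i. d divides x and x > 0, so d ≤ x. By multiplying by a non-negative, d * b ≤ x * b. Then d * b + u ≤ x * b + u. Then d * b + u + e ≤ x * b + u + e. Since p * w * i ≤ r * w * i, p * w * i + d * b + u + e ≤ r * w * i + x * b + u + e.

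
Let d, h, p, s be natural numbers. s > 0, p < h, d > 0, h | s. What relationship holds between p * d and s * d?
p * d < s * d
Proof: From h | s and s > 0, h ≤ s. p < h, so p < s. Since d > 0, p * d < s * d.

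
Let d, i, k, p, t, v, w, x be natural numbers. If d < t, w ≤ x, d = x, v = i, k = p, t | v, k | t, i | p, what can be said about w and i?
w < i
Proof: v = i and t | v, thus t | i. k = p and k | t, therefore p | t. i | p, so i | t. Since t | i, t = i. d = x and d < t, thus x < t. w ≤ x, so w < t. Since t = i, w < i.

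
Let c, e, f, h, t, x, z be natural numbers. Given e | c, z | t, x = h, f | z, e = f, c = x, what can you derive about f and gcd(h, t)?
f | gcd(h, t)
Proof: Because c = x and x = h, c = h. e | c, so e | h. From e = f, f | h. Because f | z and z | t, f | t. f | h, so f | gcd(h, t).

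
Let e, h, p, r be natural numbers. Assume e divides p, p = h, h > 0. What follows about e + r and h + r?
e + r ≤ h + r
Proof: p = h and e divides p, hence e divides h. h > 0, so e ≤ h. Then e + r ≤ h + r.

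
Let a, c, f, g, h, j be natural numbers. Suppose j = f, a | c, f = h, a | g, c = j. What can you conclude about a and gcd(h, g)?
a | gcd(h, g)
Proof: j = f and f = h, so j = h. c = j and a | c, thus a | j. j = h, so a | h. a | g, so a | gcd(h, g).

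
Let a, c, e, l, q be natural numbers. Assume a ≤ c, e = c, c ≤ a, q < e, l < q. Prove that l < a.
Because c ≤ a and a ≤ c, c = a. Since e = c, e = a. From l < q and q < e, l < e. e = a, so l < a.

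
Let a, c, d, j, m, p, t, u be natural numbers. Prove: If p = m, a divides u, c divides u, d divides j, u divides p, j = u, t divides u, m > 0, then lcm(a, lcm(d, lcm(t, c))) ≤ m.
From j = u and d divides j, d divides u. Because t divides u and c divides u, lcm(t, c) divides u. Since d divides u, lcm(d, lcm(t, c)) divides u. a divides u, so lcm(a, lcm(d, lcm(t, c))) divides u. p = m and u divides p, thus u divides m. Since lcm(a, lcm(d, lcm(t, c))) divides u, lcm(a, lcm(d, lcm(t, c))) divides m. m > 0, so lcm(a, lcm(d, lcm(t, c))) ≤ m.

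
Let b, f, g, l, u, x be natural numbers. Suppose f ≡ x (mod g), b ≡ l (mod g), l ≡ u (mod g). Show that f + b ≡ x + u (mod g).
From b ≡ l (mod g) and l ≡ u (mod g), b ≡ u (mod g). Since f ≡ x (mod g), f + b ≡ x + u (mod g).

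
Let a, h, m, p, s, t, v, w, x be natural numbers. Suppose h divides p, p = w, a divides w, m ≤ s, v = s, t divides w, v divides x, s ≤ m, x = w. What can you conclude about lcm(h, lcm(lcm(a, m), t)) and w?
lcm(h, lcm(lcm(a, m), t)) divides w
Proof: p = w and h divides p, thus h divides w. Because s ≤ m and m ≤ s, s = m. x = w and v divides x, hence v divides w. v = s, so s divides w. s = m, so m divides w. Because a divides w, lcm(a, m) divides w. Since t divides w, lcm(lcm(a, m), t) divides w. Since h divides w, lcm(h, lcm(lcm(a, m), t)) divides w.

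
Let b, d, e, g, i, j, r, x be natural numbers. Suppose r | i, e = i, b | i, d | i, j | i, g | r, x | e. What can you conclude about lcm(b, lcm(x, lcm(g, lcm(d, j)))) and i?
lcm(b, lcm(x, lcm(g, lcm(d, j)))) | i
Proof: e = i and x | e, thus x | i. g | r and r | i, so g | i. d | i and j | i, hence lcm(d, j) | i. Since g | i, lcm(g, lcm(d, j)) | i. Since x | i, lcm(x, lcm(g, lcm(d, j))) | i. Since b | i, lcm(b, lcm(x, lcm(g, lcm(d, j)))) | i.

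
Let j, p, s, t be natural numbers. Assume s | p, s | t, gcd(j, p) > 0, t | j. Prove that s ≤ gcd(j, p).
s | t and t | j, so s | j. Since s | p, s | gcd(j, p). gcd(j, p) > 0, so s ≤ gcd(j, p).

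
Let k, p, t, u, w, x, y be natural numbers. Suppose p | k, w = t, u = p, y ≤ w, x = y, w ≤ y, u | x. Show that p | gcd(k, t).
y ≤ w and w ≤ y, hence y = w. From w = t, y = t. x = y and u | x, so u | y. y = t, so u | t. Since u = p, p | t. p | k, so p | gcd(k, t).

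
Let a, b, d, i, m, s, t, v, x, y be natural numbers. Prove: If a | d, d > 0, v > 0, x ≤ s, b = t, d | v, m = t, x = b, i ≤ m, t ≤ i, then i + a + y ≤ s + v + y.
x = b and b = t, so x = t. Since m = t and i ≤ m, i ≤ t. t ≤ i, so t = i. Since x = t, x = i. Because x ≤ s, i ≤ s. a | d and d > 0, so a ≤ d. Since d | v and v > 0, d ≤ v. From a ≤ d, a ≤ v. Then a + y ≤ v + y. i ≤ s, so i + a + y ≤ s + v + y.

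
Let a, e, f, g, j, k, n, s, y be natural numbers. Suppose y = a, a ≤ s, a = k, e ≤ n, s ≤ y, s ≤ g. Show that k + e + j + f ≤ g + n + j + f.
y = a and s ≤ y, hence s ≤ a. Since a ≤ s, s = a. a = k, so s = k. s ≤ g, so k ≤ g. Because e ≤ n, e + j ≤ n + j. Since k ≤ g, k + e + j ≤ g + n + j. Then k + e + j + f ≤ g + n + j + f.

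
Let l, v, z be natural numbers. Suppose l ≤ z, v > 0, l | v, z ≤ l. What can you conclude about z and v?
z ≤ v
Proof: Because l ≤ z and z ≤ l, l = z. From l | v and v > 0, l ≤ v. Since l = z, z ≤ v.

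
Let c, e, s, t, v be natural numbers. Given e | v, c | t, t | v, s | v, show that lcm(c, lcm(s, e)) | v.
From c | t and t | v, c | v. s | v and e | v, hence lcm(s, e) | v. Since c | v, lcm(c, lcm(s, e)) | v.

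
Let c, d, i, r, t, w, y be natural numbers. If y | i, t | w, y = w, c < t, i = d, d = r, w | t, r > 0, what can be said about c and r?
c < r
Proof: w | t and t | w, hence w = t. Since y = w, y = t. Since i = d and y | i, y | d. y = t, so t | d. Since d = r, t | r. Because r > 0, t ≤ r. c < t, so c < r.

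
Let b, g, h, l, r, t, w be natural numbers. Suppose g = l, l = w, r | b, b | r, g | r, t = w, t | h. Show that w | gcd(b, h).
g = l and l = w, so g = w. From r | b and b | r, r = b. g | r, so g | b. g = w, so w | b. t = w and t | h, so w | h. w | b, so w | gcd(b, h).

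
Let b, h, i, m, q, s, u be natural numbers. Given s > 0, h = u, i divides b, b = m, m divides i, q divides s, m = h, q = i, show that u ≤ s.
Since m = h and h = u, m = u. b = m and i divides b, therefore i divides m. Since m divides i, i = m. Since q = i and q divides s, i divides s. i = m, so m divides s. s > 0, so m ≤ s. Because m = u, u ≤ s.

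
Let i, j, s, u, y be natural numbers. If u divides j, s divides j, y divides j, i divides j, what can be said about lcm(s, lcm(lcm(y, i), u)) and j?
lcm(s, lcm(lcm(y, i), u)) divides j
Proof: y divides j and i divides j, thus lcm(y, i) divides j. Since u divides j, lcm(lcm(y, i), u) divides j. Since s divides j, lcm(s, lcm(lcm(y, i), u)) divides j.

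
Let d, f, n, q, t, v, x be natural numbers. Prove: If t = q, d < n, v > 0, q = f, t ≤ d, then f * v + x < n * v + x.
t = q and q = f, hence t = f. Since t ≤ d, f ≤ d. Since d < n, f < n. Combined with v > 0, by multiplying by a positive, f * v < n * v. Then f * v + x < n * v + x.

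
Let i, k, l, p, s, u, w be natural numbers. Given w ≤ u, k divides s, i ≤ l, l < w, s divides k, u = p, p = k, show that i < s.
i ≤ l and l < w, therefore i < w. Since u = p and p = k, u = k. k divides s and s divides k, therefore k = s. Because u = k, u = s. Since w ≤ u, w ≤ s. From i < w, i < s.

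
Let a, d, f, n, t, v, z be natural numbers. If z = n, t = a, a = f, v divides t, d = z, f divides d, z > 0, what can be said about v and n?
v ≤ n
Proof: t = a and a = f, therefore t = f. Because v divides t, v divides f. d = z and f divides d, therefore f divides z. v divides f, so v divides z. z > 0, so v ≤ z. Since z = n, v ≤ n.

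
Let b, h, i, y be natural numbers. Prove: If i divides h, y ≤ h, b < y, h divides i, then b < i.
Since h divides i and i divides h, h = i. Since y ≤ h, y ≤ i. Since b < y, b < i.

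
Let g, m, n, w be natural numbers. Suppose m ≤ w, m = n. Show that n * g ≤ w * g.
From m = n and m ≤ w, n ≤ w. By multiplying by a non-negative, n * g ≤ w * g.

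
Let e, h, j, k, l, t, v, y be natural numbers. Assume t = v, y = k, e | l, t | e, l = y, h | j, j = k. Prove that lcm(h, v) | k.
j = k and h | j, therefore h | k. l = y and y = k, so l = k. t | e and e | l, thus t | l. Since t = v, v | l. Since l = k, v | k. Since h | k, lcm(h, v) | k.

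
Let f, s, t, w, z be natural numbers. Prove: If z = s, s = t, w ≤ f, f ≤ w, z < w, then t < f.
z = s and s = t, hence z = t. w ≤ f and f ≤ w, so w = f. Because z < w, z < f. z = t, so t < f.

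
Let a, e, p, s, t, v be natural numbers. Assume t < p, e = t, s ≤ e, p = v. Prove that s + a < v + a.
e = t and s ≤ e, therefore s ≤ t. t < p, so s < p. p = v, so s < v. Then s + a < v + a.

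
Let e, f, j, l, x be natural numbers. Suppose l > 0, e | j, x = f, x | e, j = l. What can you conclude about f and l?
f ≤ l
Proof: j = l and e | j, thus e | l. Since x | e, x | l. Since x = f, f | l. l > 0, so f ≤ l.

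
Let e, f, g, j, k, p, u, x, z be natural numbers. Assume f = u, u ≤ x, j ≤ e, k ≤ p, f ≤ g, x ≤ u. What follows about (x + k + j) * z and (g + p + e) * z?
(x + k + j) * z ≤ (g + p + e) * z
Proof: Because u ≤ x and x ≤ u, u = x. Since f = u, f = x. Because f ≤ g, x ≤ g. Since k ≤ p and j ≤ e, k + j ≤ p + e. From x ≤ g, x + k + j ≤ g + p + e. By multiplying by a non-negative, (x + k + j) * z ≤ (g + p + e) * z.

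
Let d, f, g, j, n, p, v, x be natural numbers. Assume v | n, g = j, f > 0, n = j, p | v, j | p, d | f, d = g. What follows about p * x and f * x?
p * x ≤ f * x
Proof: p | v and v | n, thus p | n. n = j, so p | j. Since j | p, j = p. From g = j, g = p. Because d = g and d | f, g | f. From g = p, p | f. Since f > 0, p ≤ f. Then p * x ≤ f * x.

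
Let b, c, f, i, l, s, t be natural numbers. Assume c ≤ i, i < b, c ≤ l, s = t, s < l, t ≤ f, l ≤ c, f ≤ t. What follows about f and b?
f < b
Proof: t ≤ f and f ≤ t, therefore t = f. s = t, so s = f. l ≤ c and c ≤ l, therefore l = c. s < l, so s < c. Since s = f, f < c. c ≤ i, so f < i. Because i < b, f < b.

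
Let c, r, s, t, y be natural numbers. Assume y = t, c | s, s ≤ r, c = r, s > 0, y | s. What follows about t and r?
t | r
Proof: c = r and c | s, hence r | s. s > 0, so r ≤ s. s ≤ r, so s = r. y | s, so y | r. Since y = t, t | r.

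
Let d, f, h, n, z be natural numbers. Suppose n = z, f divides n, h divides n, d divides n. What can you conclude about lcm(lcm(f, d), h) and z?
lcm(lcm(f, d), h) divides z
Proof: Because f divides n and d divides n, lcm(f, d) divides n. Since h divides n, lcm(lcm(f, d), h) divides n. n = z, so lcm(lcm(f, d), h) divides z.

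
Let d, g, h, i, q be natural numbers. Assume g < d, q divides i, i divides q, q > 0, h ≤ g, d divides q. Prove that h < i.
h ≤ g and g < d, so h < d. Since q divides i and i divides q, q = i. From d divides q and q > 0, d ≤ q. Since q = i, d ≤ i. Since h < d, h < i.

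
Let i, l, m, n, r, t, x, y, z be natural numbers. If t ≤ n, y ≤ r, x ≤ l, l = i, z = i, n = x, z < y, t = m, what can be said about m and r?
m < r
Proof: Because n = x and t ≤ n, t ≤ x. Because t = m, m ≤ x. Because l = i and x ≤ l, x ≤ i. z = i and z < y, hence i < y. x ≤ i, so x < y. y ≤ r, so x < r. From m ≤ x, m < r.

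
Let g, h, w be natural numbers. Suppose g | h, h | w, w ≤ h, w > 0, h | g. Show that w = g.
From g | h and h | g, g = h. Because h | w and w > 0, h ≤ w. w ≤ h, so h = w. Since g = h, g = w. Then w = g.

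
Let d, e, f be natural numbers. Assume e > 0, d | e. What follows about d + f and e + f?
d + f ≤ e + f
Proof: d | e and e > 0, so d ≤ e. Then d + f ≤ e + f.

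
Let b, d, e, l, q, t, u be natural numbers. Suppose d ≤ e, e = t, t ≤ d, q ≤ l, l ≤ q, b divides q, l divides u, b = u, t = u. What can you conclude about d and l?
d = l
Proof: Because e = t and d ≤ e, d ≤ t. Because t ≤ d, d = t. Because t = u, d = u. q ≤ l and l ≤ q, thus q = l. b divides q, so b divides l. Since b = u, u divides l. Since l divides u, u = l. Because d = u, d = l.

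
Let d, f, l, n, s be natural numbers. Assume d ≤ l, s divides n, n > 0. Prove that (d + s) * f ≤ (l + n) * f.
s divides n and n > 0, therefore s ≤ n. Since d ≤ l, d + s ≤ l + n. By multiplying by a non-negative, (d + s) * f ≤ (l + n) * f.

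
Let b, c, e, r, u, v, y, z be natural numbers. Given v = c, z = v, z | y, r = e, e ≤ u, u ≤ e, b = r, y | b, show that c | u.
z = v and z | y, hence v | y. Since v = c, c | y. e ≤ u and u ≤ e, so e = u. r = e, so r = u. Since b = r and y | b, y | r. Since r = u, y | u. Since c | y, c | u.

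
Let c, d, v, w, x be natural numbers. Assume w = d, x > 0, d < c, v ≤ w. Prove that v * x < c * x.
w = d and v ≤ w, so v ≤ d. Because d < c, v < c. From x > 0, v * x < c * x.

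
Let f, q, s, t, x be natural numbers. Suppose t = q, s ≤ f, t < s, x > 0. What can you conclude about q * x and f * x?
q * x < f * x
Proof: t < s and s ≤ f, thus t < f. t = q, so q < f. Since x > 0, by multiplying by a positive, q * x < f * x.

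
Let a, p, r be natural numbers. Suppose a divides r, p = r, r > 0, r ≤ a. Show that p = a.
a divides r and r > 0, thus a ≤ r. r ≤ a, so r = a. Since p = r, p = a.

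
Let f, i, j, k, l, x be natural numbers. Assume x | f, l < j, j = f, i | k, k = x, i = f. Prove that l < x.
Since i = f and i | k, f | k. From k = x, f | x. Since x | f, f = x. From j = f, j = x. Since l < j, l < x.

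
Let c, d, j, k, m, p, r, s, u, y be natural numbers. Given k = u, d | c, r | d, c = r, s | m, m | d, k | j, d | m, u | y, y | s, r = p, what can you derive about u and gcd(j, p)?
u | gcd(j, p)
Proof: From k = u and k | j, u | j. c = r and d | c, hence d | r. r | d, so d = r. Since r = p, d = p. u | y and y | s, hence u | s. Because m | d and d | m, m = d. s | m, so s | d. Since u | s, u | d. Since d = p, u | p. Since u | j, u | gcd(j, p).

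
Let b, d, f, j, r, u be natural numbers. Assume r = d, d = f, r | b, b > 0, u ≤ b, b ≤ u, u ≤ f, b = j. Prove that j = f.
r = d and d = f, therefore r = f. Because r | b and b > 0, r ≤ b. r = f, so f ≤ b. u ≤ b and b ≤ u, therefore u = b. u ≤ f, so b ≤ f. f ≤ b, so f = b. Since b = j, f = j. Then j = f.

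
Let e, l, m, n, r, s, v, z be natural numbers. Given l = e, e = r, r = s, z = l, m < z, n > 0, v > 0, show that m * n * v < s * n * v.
Since l = e and e = r, l = r. Since r = s, l = s. z = l and m < z, therefore m < l. l = s, so m < s. Because n > 0, m * n < s * n. v > 0, so m * n * v < s * n * v.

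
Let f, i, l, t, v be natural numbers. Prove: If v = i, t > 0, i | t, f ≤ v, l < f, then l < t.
v = i and f ≤ v, therefore f ≤ i. l < f, so l < i. i | t and t > 0, therefore i ≤ t. Since l < i, l < t.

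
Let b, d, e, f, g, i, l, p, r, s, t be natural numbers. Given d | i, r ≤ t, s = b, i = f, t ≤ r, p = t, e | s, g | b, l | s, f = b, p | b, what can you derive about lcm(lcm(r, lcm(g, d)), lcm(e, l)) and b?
lcm(lcm(r, lcm(g, d)), lcm(e, l)) | b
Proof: t ≤ r and r ≤ t, therefore t = r. Because p = t, p = r. Because p | b, r | b. From i = f and f = b, i = b. Since d | i, d | b. g | b, so lcm(g, d) | b. r | b, so lcm(r, lcm(g, d)) | b. Since e | s and l | s, lcm(e, l) | s. s = b, so lcm(e, l) | b. From lcm(r, lcm(g, d)) | b, lcm(lcm(r, lcm(g, d)), lcm(e, l)) | b.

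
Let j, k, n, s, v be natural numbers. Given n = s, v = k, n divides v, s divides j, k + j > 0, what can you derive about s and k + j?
s ≤ k + j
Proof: Because v = k and n divides v, n divides k. Because n = s, s divides k. Since s divides j, s divides k + j. Since k + j > 0, s ≤ k + j.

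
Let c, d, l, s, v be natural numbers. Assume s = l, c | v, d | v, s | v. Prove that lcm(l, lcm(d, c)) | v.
Since s = l and s | v, l | v. d | v and c | v, hence lcm(d, c) | v. Since l | v, lcm(l, lcm(d, c)) | v.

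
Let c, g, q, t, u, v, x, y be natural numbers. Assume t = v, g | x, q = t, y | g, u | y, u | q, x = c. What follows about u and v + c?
u | v + c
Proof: From q = t and t = v, q = v. Since u | q, u | v. Because u | y and y | g, u | g. x = c and g | x, hence g | c. u | g, so u | c. u | v, so u | v + c.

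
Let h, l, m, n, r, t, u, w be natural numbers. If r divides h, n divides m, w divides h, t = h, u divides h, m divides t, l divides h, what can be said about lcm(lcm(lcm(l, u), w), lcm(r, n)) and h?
lcm(lcm(lcm(l, u), w), lcm(r, n)) divides h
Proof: Because l divides h and u divides h, lcm(l, u) divides h. w divides h, so lcm(lcm(l, u), w) divides h. Because t = h and m divides t, m divides h. Since n divides m, n divides h. Because r divides h, lcm(r, n) divides h. lcm(lcm(l, u), w) divides h, so lcm(lcm(lcm(l, u), w), lcm(r, n)) divides h.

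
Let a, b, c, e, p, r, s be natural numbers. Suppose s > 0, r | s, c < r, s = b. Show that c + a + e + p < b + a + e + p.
Because r | s and s > 0, r ≤ s. c < r, so c < s. Since s = b, c < b. Then c + a < b + a. Then c + a + e < b + a + e. Then c + a + e + p < b + a + e + p.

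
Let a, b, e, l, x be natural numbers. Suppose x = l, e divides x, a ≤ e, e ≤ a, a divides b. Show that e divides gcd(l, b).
Since x = l and e divides x, e divides l. a ≤ e and e ≤ a, hence a = e. a divides b, so e divides b. Since e divides l, e divides gcd(l, b).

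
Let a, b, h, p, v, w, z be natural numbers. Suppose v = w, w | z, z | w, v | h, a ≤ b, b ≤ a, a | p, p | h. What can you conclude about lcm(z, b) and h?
lcm(z, b) | h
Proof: w | z and z | w, hence w = z. v = w, so v = z. Since v | h, z | h. From a ≤ b and b ≤ a, a = b. a | p and p | h, so a | h. a = b, so b | h. Since z | h, lcm(z, b) | h.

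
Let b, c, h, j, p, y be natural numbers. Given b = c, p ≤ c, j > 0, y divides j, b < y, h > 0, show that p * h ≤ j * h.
Because y divides j and j > 0, y ≤ j. Because b < y, b < j. b = c, so c < j. Since p ≤ c, p < j. Because h > 0, by multiplying by a positive, p * h < j * h. Then p * h ≤ j * h.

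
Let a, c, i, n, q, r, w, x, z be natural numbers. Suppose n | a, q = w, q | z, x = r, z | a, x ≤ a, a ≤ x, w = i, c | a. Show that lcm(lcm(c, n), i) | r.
a ≤ x and x ≤ a, so a = x. From c | a and n | a, lcm(c, n) | a. Since q | z and z | a, q | a. From q = w, w | a. w = i, so i | a. lcm(c, n) | a, so lcm(lcm(c, n), i) | a. Since a = x, lcm(lcm(c, n), i) | x. Since x = r, lcm(lcm(c, n), i) | r.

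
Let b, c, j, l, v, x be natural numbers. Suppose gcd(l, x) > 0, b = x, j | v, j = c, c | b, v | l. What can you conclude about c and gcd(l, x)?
c ≤ gcd(l, x)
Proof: j | v and v | l, thus j | l. j = c, so c | l. Since b = x and c | b, c | x. Since c | l, c | gcd(l, x). Since gcd(l, x) > 0, c ≤ gcd(l, x).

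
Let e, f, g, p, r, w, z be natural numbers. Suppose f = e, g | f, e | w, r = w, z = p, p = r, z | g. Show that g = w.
Since f = e and g | f, g | e. Since e | w, g | w. From z = p and p = r, z = r. z | g, so r | g. r = w, so w | g. Since g | w, g = w.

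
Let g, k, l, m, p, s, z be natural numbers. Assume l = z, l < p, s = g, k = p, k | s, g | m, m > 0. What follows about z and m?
z < m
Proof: l = z and l < p, therefore z < p. k = p and k | s, hence p | s. s = g, so p | g. Since g | m, p | m. Since m > 0, p ≤ m. z < p, so z < m.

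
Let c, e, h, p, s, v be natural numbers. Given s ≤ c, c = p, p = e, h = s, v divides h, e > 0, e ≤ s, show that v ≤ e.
c = p and p = e, thus c = e. Since s ≤ c, s ≤ e. e ≤ s, so s = e. h = s, so h = e. Because v divides h, v divides e. e > 0, so v ≤ e.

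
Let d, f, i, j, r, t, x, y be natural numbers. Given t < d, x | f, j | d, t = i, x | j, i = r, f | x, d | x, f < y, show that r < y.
Because t = i and i = r, t = r. t < d, so r < d. Since f | x and x | f, f = x. Since x | j and j | d, x | d. Since d | x, x = d. f = x, so f = d. f < y, so d < y. r < d, so r < y.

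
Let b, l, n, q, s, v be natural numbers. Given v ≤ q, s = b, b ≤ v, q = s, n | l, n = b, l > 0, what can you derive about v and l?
v ≤ l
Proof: From q = s and s = b, q = b. From v ≤ q, v ≤ b. b ≤ v, so b = v. n = b and n | l, therefore b | l. Since b = v, v | l. l > 0, so v ≤ l.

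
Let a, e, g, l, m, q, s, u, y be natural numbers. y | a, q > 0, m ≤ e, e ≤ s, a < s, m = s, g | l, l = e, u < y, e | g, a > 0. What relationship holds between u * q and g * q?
u * q < g * q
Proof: Since y | a and a > 0, y ≤ a. Since u < y, u < a. m = s and m ≤ e, therefore s ≤ e. From e ≤ s, s = e. Because l = e and g | l, g | e. Since e | g, e = g. Because s = e, s = g. Since a < s, a < g. Since u < a, u < g. Since q > 0, u * q < g * q.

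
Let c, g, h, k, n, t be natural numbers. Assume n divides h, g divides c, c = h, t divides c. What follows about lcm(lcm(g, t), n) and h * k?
lcm(lcm(g, t), n) divides h * k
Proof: g divides c and t divides c, thus lcm(g, t) divides c. c = h, so lcm(g, t) divides h. n divides h, so lcm(lcm(g, t), n) divides h. Then lcm(lcm(g, t), n) divides h * k.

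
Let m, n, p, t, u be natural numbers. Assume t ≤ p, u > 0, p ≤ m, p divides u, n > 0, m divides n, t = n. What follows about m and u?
m ≤ u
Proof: From m divides n and n > 0, m ≤ n. Because t = n and t ≤ p, n ≤ p. m ≤ n, so m ≤ p. p ≤ m, so p = m. p divides u and u > 0, so p ≤ u. Since p = m, m ≤ u.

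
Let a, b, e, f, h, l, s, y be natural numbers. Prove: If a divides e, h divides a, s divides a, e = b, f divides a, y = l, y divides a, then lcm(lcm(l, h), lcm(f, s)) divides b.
Since y = l and y divides a, l divides a. Since h divides a, lcm(l, h) divides a. f divides a and s divides a, therefore lcm(f, s) divides a. Since lcm(l, h) divides a, lcm(lcm(l, h), lcm(f, s)) divides a. Because e = b and a divides e, a divides b. Because lcm(lcm(l, h), lcm(f, s)) divides a, lcm(lcm(l, h), lcm(f, s)) divides b.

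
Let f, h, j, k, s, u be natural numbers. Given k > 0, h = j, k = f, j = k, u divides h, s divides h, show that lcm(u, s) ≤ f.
h = j and j = k, hence h = k. u divides h and s divides h, therefore lcm(u, s) divides h. h = k, so lcm(u, s) divides k. From k > 0, lcm(u, s) ≤ k. Since k = f, lcm(u, s) ≤ f.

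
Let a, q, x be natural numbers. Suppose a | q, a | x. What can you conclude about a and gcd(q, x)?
a | gcd(q, x)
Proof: From a | q and a | x, because common divisors divide the gcd, a | gcd(q, x).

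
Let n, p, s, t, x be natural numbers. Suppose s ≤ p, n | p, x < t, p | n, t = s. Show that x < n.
t = s and x < t, thus x < s. Since p | n and n | p, p = n. s ≤ p, so s ≤ n. Since x < s, x < n.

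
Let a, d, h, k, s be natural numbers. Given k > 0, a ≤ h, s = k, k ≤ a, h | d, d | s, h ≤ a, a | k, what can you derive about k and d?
k = d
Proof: Since h ≤ a and a ≤ h, h = a. a | k and k > 0, so a ≤ k. k ≤ a, so a = k. Because h = a, h = k. h | d, so k | d. s = k and d | s, thus d | k. k | d, so k = d.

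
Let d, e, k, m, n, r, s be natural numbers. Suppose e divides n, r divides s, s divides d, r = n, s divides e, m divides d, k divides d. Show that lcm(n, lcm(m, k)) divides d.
s divides e and e divides n, thus s divides n. Since r = n and r divides s, n divides s. From s divides n, s = n. s divides d, so n divides d. Because m divides d and k divides d, lcm(m, k) divides d. Since n divides d, lcm(n, lcm(m, k)) divides d.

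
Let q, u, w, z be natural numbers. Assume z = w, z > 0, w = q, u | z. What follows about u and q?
u ≤ q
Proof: z = w and w = q, thus z = q. Since u | z and z > 0, u ≤ z. Since z = q, u ≤ q.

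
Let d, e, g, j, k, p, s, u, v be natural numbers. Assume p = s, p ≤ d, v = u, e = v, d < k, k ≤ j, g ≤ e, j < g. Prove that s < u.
Because e = v and v = u, e = u. p = s and p ≤ d, thus s ≤ d. d < k and k ≤ j, hence d < j. s ≤ d, so s < j. Since j < g and g ≤ e, j < e. Since s < j, s < e. Since e = u, s < u.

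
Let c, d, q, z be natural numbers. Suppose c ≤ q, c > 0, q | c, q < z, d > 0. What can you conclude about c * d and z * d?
c * d < z * d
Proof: From q | c and c > 0, q ≤ c. Since c ≤ q, q = c. q < z, so c < z. d > 0, so c * d < z * d.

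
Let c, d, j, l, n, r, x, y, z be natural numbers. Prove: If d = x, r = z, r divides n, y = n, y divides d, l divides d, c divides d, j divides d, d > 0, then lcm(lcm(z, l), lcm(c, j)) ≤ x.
From r = z and r divides n, z divides n. From y = n and y divides d, n divides d. Since z divides n, z divides d. Since l divides d, lcm(z, l) divides d. c divides d and j divides d, therefore lcm(c, j) divides d. lcm(z, l) divides d, so lcm(lcm(z, l), lcm(c, j)) divides d. Because d > 0, lcm(lcm(z, l), lcm(c, j)) ≤ d. d = x, so lcm(lcm(z, l), lcm(c, j)) ≤ x.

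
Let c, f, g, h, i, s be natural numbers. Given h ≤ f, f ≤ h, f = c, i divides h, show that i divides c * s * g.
h ≤ f and f ≤ h, hence h = f. Since f = c, h = c. Since i divides h, i divides c. Then i divides c * s. Then i divides c * s * g.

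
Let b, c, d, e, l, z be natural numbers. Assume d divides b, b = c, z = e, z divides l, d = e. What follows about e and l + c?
e divides l + c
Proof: z = e and z divides l, thus e divides l. Because b = c and d divides b, d divides c. d = e, so e divides c. e divides l, so e divides l + c.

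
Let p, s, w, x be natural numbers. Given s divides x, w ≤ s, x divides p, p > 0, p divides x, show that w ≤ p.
Because x divides p and p divides x, x = p. From s divides x, s divides p. Since p > 0, s ≤ p. w ≤ s, so w ≤ p.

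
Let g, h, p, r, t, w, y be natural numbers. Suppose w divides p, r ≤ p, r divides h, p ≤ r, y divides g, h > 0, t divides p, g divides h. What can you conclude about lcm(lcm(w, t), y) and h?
lcm(lcm(w, t), y) ≤ h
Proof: Because w divides p and t divides p, lcm(w, t) divides p. r ≤ p and p ≤ r, hence r = p. r divides h, so p divides h. lcm(w, t) divides p, so lcm(w, t) divides h. y divides g and g divides h, thus y divides h. Since lcm(w, t) divides h, lcm(lcm(w, t), y) divides h. Since h > 0, lcm(lcm(w, t), y) ≤ h.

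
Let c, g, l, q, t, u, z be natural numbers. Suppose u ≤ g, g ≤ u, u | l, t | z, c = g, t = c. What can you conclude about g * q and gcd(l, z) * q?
g * q | gcd(l, z) * q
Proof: u ≤ g and g ≤ u, thus u = g. Because u | l, g | l. Because t = c and c = g, t = g. t | z, so g | z. From g | l, g | gcd(l, z). Then g * q | gcd(l, z) * q.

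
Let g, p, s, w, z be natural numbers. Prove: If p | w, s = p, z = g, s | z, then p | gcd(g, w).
z = g and s | z, therefore s | g. s = p, so p | g. Since p | w, p | gcd(g, w).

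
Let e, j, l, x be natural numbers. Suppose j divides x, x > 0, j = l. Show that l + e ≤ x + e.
From j divides x and x > 0, j ≤ x. j = l, so l ≤ x. Then l + e ≤ x + e.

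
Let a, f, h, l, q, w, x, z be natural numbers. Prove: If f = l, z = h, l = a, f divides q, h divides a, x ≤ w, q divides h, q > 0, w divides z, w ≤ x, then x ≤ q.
Since w ≤ x and x ≤ w, w = x. f = l and f divides q, hence l divides q. l = a, so a divides q. Since h divides a, h divides q. q divides h, so h = q. z = h and w divides z, therefore w divides h. h = q, so w divides q. w = x, so x divides q. Since q > 0, x ≤ q.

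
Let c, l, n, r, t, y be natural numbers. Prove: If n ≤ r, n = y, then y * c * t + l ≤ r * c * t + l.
n = y and n ≤ r, therefore y ≤ r. Then y * c ≤ r * c. Then y * c * t ≤ r * c * t. Then y * c * t + l ≤ r * c * t + l.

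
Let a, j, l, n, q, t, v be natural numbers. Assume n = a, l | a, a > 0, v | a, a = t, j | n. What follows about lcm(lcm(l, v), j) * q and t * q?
lcm(lcm(l, v), j) * q ≤ t * q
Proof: From l | a and v | a, lcm(l, v) | a. n = a and j | n, thus j | a. lcm(l, v) | a, so lcm(lcm(l, v), j) | a. a > 0, so lcm(lcm(l, v), j) ≤ a. From a = t, lcm(lcm(l, v), j) ≤ t. Then lcm(lcm(l, v), j) * q ≤ t * q.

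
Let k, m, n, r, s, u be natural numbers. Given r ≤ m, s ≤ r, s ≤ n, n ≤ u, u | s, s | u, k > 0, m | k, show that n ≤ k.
Because u | s and s | u, u = s. n ≤ u, so n ≤ s. s ≤ n, so s = n. From s ≤ r and r ≤ m, s ≤ m. Since s = n, n ≤ m. From m | k and k > 0, m ≤ k. n ≤ m, so n ≤ k.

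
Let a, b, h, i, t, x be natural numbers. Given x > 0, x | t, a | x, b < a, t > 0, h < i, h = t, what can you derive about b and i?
b < i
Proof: From a | x and x > 0, a ≤ x. b < a, so b < x. From x | t and t > 0, x ≤ t. Because h = t and h < i, t < i. Since x ≤ t, x < i. b < x, so b < i.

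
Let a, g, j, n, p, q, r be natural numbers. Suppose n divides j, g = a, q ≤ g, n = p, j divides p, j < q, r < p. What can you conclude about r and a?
r < a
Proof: n = p and n divides j, thus p divides j. From j divides p, j = p. j < q and q ≤ g, thus j < g. Because g = a, j < a. Since j = p, p < a. Since r < p, r < a.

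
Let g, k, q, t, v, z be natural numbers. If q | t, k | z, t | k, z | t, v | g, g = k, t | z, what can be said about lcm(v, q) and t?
lcm(v, q) | t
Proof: From z | t and t | z, z = t. From k | z, k | t. t | k, so k = t. From g = k, g = t. Because v | g, v | t. q | t, so lcm(v, q) | t.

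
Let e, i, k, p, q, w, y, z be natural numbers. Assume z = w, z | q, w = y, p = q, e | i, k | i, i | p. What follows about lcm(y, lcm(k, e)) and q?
lcm(y, lcm(k, e)) | q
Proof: Since z = w and w = y, z = y. Since z | q, y | q. Because k | i and e | i, lcm(k, e) | i. From p = q and i | p, i | q. lcm(k, e) | i, so lcm(k, e) | q. Since y | q, lcm(y, lcm(k, e)) | q.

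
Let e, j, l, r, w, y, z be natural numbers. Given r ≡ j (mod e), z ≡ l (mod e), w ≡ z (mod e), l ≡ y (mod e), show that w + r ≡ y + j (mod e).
w ≡ z (mod e) and z ≡ l (mod e), so w ≡ l (mod e). Since l ≡ y (mod e), w ≡ y (mod e). From r ≡ j (mod e), w + r ≡ y + j (mod e).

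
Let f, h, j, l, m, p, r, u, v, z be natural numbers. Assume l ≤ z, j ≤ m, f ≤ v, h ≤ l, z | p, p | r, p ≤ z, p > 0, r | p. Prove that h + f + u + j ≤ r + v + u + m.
Since z | p and p > 0, z ≤ p. p ≤ z, so z = p. p | r and r | p, therefore p = r. Because z = p, z = r. h ≤ l and l ≤ z, so h ≤ z. z = r, so h ≤ r. f ≤ v, so f + u ≤ v + u. From h ≤ r, h + f + u ≤ r + v + u. j ≤ m, so h + f + u + j ≤ r + v + u + m.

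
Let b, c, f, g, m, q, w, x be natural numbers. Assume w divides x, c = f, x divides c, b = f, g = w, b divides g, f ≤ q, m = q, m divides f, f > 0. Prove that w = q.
c = f and x divides c, so x divides f. w divides x, so w divides f. g = w and b divides g, hence b divides w. From b = f, f divides w. Because w divides f, w = f. From m = q and m divides f, q divides f. Since f > 0, q ≤ f. f ≤ q, so f = q. w = f, so w = q.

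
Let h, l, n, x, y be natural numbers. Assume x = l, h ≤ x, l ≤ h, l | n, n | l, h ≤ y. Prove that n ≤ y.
Because x = l and h ≤ x, h ≤ l. Since l ≤ h, h = l. Since l | n and n | l, l = n. h = l, so h = n. From h ≤ y, n ≤ y.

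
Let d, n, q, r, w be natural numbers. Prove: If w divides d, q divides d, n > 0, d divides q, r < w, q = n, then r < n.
Since d divides q and q divides d, d = q. Since q = n, d = n. Since w divides d, w divides n. n > 0, so w ≤ n. From r < w, r < n.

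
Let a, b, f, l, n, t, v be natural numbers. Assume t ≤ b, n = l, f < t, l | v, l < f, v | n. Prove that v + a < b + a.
n = l and v | n, so v | l. Since l | v, l = v. From l < f and f < t, l < t. t ≤ b, so l < b. Since l = v, v < b. Then v + a < b + a.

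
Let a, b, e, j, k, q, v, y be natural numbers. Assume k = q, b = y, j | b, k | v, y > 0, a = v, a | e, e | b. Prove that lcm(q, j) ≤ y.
k = q and k | v, therefore q | v. a | e and e | b, so a | b. a = v, so v | b. Because q | v, q | b. Since j | b, lcm(q, j) | b. Since b = y, lcm(q, j) | y. From y > 0, lcm(q, j) ≤ y.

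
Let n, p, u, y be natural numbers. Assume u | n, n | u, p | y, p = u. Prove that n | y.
Since u | n and n | u, u = n. Since p = u, p = n. Since p | y, n | y.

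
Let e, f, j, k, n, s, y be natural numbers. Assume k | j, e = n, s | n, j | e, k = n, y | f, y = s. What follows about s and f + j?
s | f + j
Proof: y = s and y | f, hence s | f. k = n and k | j, hence n | j. e = n and j | e, therefore j | n. n | j, so n = j. From s | n, s | j. s | f, so s | f + j.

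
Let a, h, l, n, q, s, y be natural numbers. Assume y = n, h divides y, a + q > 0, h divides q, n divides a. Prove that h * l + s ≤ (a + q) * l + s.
y = n and h divides y, so h divides n. n divides a, so h divides a. Since h divides q, h divides a + q. Since a + q > 0, h ≤ a + q. By multiplying by a non-negative, h * l ≤ (a + q) * l. Then h * l + s ≤ (a + q) * l + s.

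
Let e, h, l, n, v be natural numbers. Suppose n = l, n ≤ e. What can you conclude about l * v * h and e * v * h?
l * v * h ≤ e * v * h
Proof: n = l and n ≤ e, hence l ≤ e. Then l * v ≤ e * v. Then l * v * h ≤ e * v * h.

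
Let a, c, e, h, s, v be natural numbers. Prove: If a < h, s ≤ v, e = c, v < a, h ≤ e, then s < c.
s ≤ v and v < a, hence s < a. Because a < h and h ≤ e, a < e. s < a, so s < e. From e = c, s < c.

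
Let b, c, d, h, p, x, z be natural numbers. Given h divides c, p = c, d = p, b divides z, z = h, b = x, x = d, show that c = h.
b = x and x = d, thus b = d. Since d = p, b = p. Since b divides z, p divides z. z = h, so p divides h. Since p = c, c divides h. h divides c, so c = h.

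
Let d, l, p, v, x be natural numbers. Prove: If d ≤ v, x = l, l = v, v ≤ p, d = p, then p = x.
From x = l and l = v, x = v. d = p and d ≤ v, hence p ≤ v. v ≤ p, so v = p. x = v, so x = p. Then p = x.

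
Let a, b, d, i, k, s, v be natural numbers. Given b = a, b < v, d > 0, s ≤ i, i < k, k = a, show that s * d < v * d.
Since s ≤ i and i < k, s < k. Since k = a, s < a. Because b = a and b < v, a < v. s < a, so s < v. Since d > 0, s * d < v * d.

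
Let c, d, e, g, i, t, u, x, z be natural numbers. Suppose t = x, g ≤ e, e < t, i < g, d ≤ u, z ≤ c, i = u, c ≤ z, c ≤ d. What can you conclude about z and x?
z < x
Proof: c ≤ z and z ≤ c, therefore c = z. Because c ≤ d and d ≤ u, c ≤ u. c = z, so z ≤ u. i = u and i < g, so u < g. g ≤ e, so u < e. Since e < t, u < t. t = x, so u < x. Since z ≤ u, z < x.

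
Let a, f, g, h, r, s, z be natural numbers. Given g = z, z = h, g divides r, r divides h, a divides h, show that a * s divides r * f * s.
g = z and z = h, thus g = h. g divides r, so h divides r. Since r divides h, h = r. a divides h, so a divides r. Then a divides r * f. Then a * s divides r * f * s.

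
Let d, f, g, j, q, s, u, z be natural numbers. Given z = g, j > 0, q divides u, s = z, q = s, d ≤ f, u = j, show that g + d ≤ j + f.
q = s and q divides u, therefore s divides u. Since s = z, z divides u. Since u = j, z divides j. Since j > 0, z ≤ j. z = g, so g ≤ j. From d ≤ f, g + d ≤ j + f.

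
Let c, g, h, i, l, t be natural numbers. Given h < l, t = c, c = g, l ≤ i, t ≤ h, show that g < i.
t = c and t ≤ h, therefore c ≤ h. h < l and l ≤ i, therefore h < i. c ≤ h, so c < i. c = g, so g < i.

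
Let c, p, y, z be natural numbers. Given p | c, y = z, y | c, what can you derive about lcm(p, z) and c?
lcm(p, z) | c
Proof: Because y = z and y | c, z | c. p | c, so lcm(p, z) | c.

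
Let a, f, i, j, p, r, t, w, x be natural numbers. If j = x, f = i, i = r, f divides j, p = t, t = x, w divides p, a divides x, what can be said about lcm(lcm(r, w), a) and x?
lcm(lcm(r, w), a) divides x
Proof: f = i and i = r, thus f = r. Because f divides j, r divides j. Since j = x, r divides x. p = t and t = x, therefore p = x. w divides p, so w divides x. Since r divides x, lcm(r, w) divides x. a divides x, so lcm(lcm(r, w), a) divides x.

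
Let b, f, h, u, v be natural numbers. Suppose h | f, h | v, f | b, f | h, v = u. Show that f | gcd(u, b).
From h | f and f | h, h = f. Because v = u and h | v, h | u. Since h = f, f | u. f | b, so f | gcd(u, b).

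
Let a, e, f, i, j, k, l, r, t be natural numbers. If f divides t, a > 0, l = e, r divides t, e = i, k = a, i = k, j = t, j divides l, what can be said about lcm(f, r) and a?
lcm(f, r) ≤ a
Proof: i = k and k = a, thus i = a. Since f divides t and r divides t, lcm(f, r) divides t. l = e and j divides l, thus j divides e. j = t, so t divides e. e = i, so t divides i. Since lcm(f, r) divides t, lcm(f, r) divides i. Since i = a, lcm(f, r) divides a. Since a > 0, lcm(f, r) ≤ a.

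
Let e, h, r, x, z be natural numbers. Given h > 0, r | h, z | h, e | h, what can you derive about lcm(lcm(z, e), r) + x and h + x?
lcm(lcm(z, e), r) + x ≤ h + x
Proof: z | h and e | h, hence lcm(z, e) | h. Since r | h, lcm(lcm(z, e), r) | h. Since h > 0, lcm(lcm(z, e), r) ≤ h. Then lcm(lcm(z, e), r) + x ≤ h + x.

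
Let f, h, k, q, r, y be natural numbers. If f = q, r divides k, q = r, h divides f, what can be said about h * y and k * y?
h * y divides k * y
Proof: Since f = q and h divides f, h divides q. Since q = r, h divides r. Since r divides k, h divides k. Then h * y divides k * y.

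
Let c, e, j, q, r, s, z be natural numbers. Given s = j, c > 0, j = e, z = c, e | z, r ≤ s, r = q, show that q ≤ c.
From s = j and j = e, s = e. r = q and r ≤ s, hence q ≤ s. From s = e, q ≤ e. z = c and e | z, so e | c. From c > 0, e ≤ c. Since q ≤ e, q ≤ c.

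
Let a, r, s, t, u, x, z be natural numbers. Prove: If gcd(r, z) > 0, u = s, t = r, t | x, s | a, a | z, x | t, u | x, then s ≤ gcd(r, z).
Because x | t and t | x, x = t. t = r, so x = r. u | x, so u | r. Since u = s, s | r. s | a and a | z, hence s | z. Since s | r, s | gcd(r, z). Since gcd(r, z) > 0, s ≤ gcd(r, z).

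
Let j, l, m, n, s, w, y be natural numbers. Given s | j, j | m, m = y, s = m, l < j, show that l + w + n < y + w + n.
s = m and s | j, so m | j. Since j | m, j = m. Since m = y, j = y. l < j, so l < y. Then l + w < y + w. Then l + w + n < y + w + n.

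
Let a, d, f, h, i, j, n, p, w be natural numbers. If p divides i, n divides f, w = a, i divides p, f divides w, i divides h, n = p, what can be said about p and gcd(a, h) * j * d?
p divides gcd(a, h) * j * d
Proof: Since n divides f and f divides w, n divides w. n = p, so p divides w. w = a, so p divides a. i divides p and p divides i, therefore i = p. Since i divides h, p divides h. From p divides a, p divides gcd(a, h). Then p divides gcd(a, h) * j. Then p divides gcd(a, h) * j * d.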